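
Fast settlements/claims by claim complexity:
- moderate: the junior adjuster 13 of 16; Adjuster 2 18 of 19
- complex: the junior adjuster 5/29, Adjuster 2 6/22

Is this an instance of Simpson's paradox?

Moderate: the junior adjuster 13/16 = 81.2%, Adjuster 2 18/19 = 94.7% → Adjuster 2
Complex: the junior adjuster 5/29 = 17.2%, Adjuster 2 6/22 = 27.3% → Adjuster 2
Overall: the junior adjuster 18/45 = 40.0%, Adjuster 2 24/41 = 58.5% → Adjuster 2
Adjuster 2 wins overall and in every claim group — no reversal.

No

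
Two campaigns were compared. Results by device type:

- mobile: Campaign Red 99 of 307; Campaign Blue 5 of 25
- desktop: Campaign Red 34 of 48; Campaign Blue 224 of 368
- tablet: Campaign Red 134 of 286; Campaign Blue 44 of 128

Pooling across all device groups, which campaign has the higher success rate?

Campaign Blue

Mobile: Campaign Red 99/307 = 32.2%, Campaign Blue 5/25 = 20.0% → Campaign Red
Desktop: Campaign Red 34/48 = 70.8%, Campaign Blue 224/368 = 60.9% → Campaign Red
Tablet: Campaign Red 134/286 = 46.9%, Campaign Blue 44/128 = 34.4% → Campaign Red
Overall: Campaign Red 267/641 = 41.7%, Campaign Blue 273/521 = 52.4% → Campaign Blue
(Campaign Red wins every device group but Campaign Blue wins overall — Campaign Red's impressions skew toward the low-rate mobile group.)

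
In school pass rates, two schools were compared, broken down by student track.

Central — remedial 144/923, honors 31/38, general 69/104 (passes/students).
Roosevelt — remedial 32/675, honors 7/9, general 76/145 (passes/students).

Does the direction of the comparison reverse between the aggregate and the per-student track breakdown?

No

Remedial: Central 144/923 = 15.6%, Roosevelt 32/675 = 4.7% → Central
Honors: Central 31/38 = 81.6%, Roosevelt 7/9 = 77.8% → Central
General: Central 69/104 = 66.3%, Roosevelt 76/145 = 52.4% → Central
Overall: Central 244/1065 = 22.9%, Roosevelt 115/829 = 13.9% → Central
Central wins overall and in every student group — no reversal.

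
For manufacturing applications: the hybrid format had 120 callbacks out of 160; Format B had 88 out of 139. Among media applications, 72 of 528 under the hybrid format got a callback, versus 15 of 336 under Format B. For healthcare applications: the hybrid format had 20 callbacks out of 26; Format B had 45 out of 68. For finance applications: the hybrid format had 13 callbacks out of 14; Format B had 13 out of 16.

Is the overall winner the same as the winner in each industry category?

Manufacturing: the hybrid format 120/160 = 75.0%, Format B 88/139 = 63.3% → the hybrid format
Media: the hybrid format 72/528 = 13.6%, Format B 15/336 = 4.5% → the hybrid format
Healthcare: the hybrid format 20/26 = 76.9%, Format B 45/68 = 66.2% → the hybrid format
Finance: the hybrid format 13/14 = 92.9%, Format B 13/16 = 81.2% → the hybrid format
Overall: the hybrid format 225/728 = 30.9%, Format B 161/559 = 28.8% → the hybrid format
The hybrid format wins overall and in every industry group — no reversal.

Yes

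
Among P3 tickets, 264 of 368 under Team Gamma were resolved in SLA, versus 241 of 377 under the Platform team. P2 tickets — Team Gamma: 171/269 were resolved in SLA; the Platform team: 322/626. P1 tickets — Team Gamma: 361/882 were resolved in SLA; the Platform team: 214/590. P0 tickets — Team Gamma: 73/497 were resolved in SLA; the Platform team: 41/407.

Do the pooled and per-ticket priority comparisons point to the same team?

P3: Team Gamma 264/368 = 71.7%, the Platform team 241/377 = 63.9% → Team Gamma
P2: Team Gamma 171/269 = 63.6%, the Platform team 322/626 = 51.4% → Team Gamma
P1: Team Gamma 361/882 = 40.9%, the Platform team 214/590 = 36.3% → Team Gamma
P0: Team Gamma 73/497 = 14.7%, the Platform team 41/407 = 10.1% → Team Gamma
Overall: Team Gamma 869/2016 = 43.1%, the Platform team 818/2000 = 40.9% → Team Gamma
Team Gamma wins overall and in every ticket group — no reversal.

Yes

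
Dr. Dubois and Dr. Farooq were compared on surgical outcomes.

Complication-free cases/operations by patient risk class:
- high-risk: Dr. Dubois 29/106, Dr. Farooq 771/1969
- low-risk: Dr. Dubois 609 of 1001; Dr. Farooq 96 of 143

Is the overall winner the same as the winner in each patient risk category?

High-risk: Dr. Dubois 29/106 = 27.4%, Dr. Farooq 771/1969 = 39.2% → Dr. Farooq
Low-risk: Dr. Dubois 609/1001 = 60.8%, Dr. Farooq 96/143 = 67.1% → Dr. Farooq
Overall: Dr. Dubois 638/1107 = 57.6%, Dr. Farooq 867/2112 = 41.1% → Dr. Dubois
Dr. Farooq wins each patient risk group but Dr. Dubois wins overall — the comparison reverses. Dr. Farooq's operations skew toward high-risk, which has a lower base rate.

No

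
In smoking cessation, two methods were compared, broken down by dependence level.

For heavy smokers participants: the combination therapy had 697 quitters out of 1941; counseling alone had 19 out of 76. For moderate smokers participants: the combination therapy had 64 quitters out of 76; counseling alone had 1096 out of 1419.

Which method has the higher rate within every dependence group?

Heavy smokers: the combination therapy 697/1941 = 35.9%, counseling alone 19/76 = 25.0% → the combination therapy
Moderate smokers: the combination therapy 64/76 = 84.2%, counseling alone 1096/1419 = 77.2% → the combination therapy
The combination therapy has the higher rate in both groups.

the combination therapy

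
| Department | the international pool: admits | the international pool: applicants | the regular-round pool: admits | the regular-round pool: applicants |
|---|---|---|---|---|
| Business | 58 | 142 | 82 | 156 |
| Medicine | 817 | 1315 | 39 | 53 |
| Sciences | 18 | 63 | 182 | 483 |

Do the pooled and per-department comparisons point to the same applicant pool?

No

Business: the international pool 58/142 = 40.8%, the regular-round pool 82/156 = 52.6% → the regular-round pool
Medicine: the international pool 817/1315 = 62.1%, the regular-round pool 39/53 = 73.6% → the regular-round pool
Sciences: the international pool 18/63 = 28.6%, the regular-round pool 182/483 = 37.7% → the regular-round pool
Overall: the international pool 893/1520 = 58.8%, the regular-round pool 303/692 = 43.8% → the international pool
The regular-round pool wins each department group but the international pool wins overall — the comparison reverses. The regular-round pool's applicants skew toward Sciences, which has a lower base rate.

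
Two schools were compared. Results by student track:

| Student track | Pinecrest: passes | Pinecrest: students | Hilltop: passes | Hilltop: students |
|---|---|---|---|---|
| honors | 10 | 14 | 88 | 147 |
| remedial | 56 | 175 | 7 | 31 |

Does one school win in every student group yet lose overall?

Honors: Pinecrest 10/14 = 71.4%, Hilltop 88/147 = 59.9% → Pinecrest
Remedial: Pinecrest 56/175 = 32.0%, Hilltop 7/31 = 22.6% → Pinecrest
Overall: Pinecrest 66/189 = 34.9%, Hilltop 95/178 = 53.4% → Hilltop
Pinecrest wins each student group but Hilltop wins overall — the comparison reverses. Pinecrest's students skew toward remedial, which has a lower base rate.

Yes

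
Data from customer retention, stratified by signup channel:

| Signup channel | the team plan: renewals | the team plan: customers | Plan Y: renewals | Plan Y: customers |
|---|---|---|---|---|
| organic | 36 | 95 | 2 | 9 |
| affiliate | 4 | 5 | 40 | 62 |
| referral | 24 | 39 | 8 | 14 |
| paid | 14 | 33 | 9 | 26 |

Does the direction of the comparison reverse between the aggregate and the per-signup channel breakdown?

Organic: the team plan 36/95 = 37.9%, Plan Y 2/9 = 22.2% → the team plan
Affiliate: the team plan 4/5 = 80.0%, Plan Y 40/62 = 64.5% → the team plan
Referral: the team plan 24/39 = 61.5%, Plan Y 8/14 = 57.1% → the team plan
Paid: the team plan 14/33 = 42.4%, Plan Y 9/26 = 34.6% → the team plan
Overall: the team plan 78/172 = 45.3%, Plan Y 59/111 = 53.2% → Plan Y
The team plan wins each signup group but Plan Y wins overall — the comparison reverses. The team plan's customers skew toward organic, which has a lower base rate.

Yes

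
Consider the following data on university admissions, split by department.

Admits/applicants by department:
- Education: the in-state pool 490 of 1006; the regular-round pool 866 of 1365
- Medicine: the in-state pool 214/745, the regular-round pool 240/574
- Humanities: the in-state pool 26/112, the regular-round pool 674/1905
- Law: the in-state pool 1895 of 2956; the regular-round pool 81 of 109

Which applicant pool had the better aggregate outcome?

Education: the in-state pool 490/1006 = 48.7%, the regular-round pool 866/1365 = 63.4% → the regular-round pool
Medicine: the in-state pool 214/745 = 28.7%, the regular-round pool 240/574 = 41.8% → the regular-round pool
Humanities: the in-state pool 26/112 = 23.2%, the regular-round pool 674/1905 = 35.4% → the regular-round pool
Law: the in-state pool 1895/2956 = 64.1%, the regular-round pool 81/109 = 74.3% → the regular-round pool
Overall: the in-state pool 2625/4819 = 54.5%, the regular-round pool 1861/3953 = 47.1% → the in-state pool
(The regular-round pool wins every department group but the in-state pool wins overall — the regular-round pool's applicants skew toward the low-rate Humanities group.)

the in-state pool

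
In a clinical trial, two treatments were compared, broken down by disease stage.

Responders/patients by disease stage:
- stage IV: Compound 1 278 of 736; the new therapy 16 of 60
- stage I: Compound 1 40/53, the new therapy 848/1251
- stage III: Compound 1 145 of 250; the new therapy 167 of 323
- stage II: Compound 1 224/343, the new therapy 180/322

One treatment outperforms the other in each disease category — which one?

Stage IV: Compound 1 278/736 = 37.8%, the new therapy 16/60 = 26.7% → Compound 1
Stage I: Compound 1 40/53 = 75.5%, the new therapy 848/1251 = 67.8% → Compound 1
Stage III: Compound 1 145/250 = 58.0%, the new therapy 167/323 = 51.7% → Compound 1
Stage II: Compound 1 224/343 = 65.3%, the new therapy 180/322 = 55.9% → Compound 1
Compound 1 has the higher rate in all 4 groups.

Compound 1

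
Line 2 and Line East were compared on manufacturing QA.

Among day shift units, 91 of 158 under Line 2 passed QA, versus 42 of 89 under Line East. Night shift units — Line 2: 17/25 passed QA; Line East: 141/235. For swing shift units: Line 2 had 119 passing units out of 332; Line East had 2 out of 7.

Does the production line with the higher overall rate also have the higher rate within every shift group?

No

Day shift: Line 2 91/158 = 57.6%, Line East 42/89 = 47.2% → Line 2
Night shift: Line 2 17/25 = 68.0%, Line East 141/235 = 60.0% → Line 2
Swing shift: Line 2 119/332 = 35.8%, Line East 2/7 = 28.6% → Line 2
Overall: Line 2 227/515 = 44.1%, Line East 185/331 = 55.9% → Line East
Line 2 wins each shift group but Line East wins overall — the comparison reverses. Line 2's units skew toward swing shift, which has a lower base rate.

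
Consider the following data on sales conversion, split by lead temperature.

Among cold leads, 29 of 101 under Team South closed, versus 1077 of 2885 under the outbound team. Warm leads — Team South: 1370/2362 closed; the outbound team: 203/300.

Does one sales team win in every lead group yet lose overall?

Yes

Cold: Team South 29/101 = 28.7%, the outbound team 1077/2885 = 37.3% → the outbound team
Warm: Team South 1370/2362 = 58.0%, the outbound team 203/300 = 67.7% → the outbound team
Overall: Team South 1399/2463 = 56.8%, the outbound team 1280/3185 = 40.2% → Team South
The outbound team wins each lead group but Team South wins overall — the comparison reverses. The outbound team's leads skew toward cold, which has a lower base rate.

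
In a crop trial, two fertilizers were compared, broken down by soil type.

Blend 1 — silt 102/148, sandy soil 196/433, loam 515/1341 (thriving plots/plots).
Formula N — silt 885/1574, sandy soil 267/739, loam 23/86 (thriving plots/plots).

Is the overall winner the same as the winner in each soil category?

No

Silt: Blend 1 102/148 = 68.9%, Formula N 885/1574 = 56.2% → Blend 1
Sandy soil: Blend 1 196/433 = 45.3%, Formula N 267/739 = 36.1% → Blend 1
Loam: Blend 1 515/1341 = 38.4%, Formula N 23/86 = 26.7% → Blend 1
Overall: Blend 1 813/1922 = 42.3%, Formula N 1175/2399 = 49.0% → Formula N
Blend 1 wins each soil group but Formula N wins overall — the comparison reverses. Blend 1's plots skew toward loam, which has a lower base rate.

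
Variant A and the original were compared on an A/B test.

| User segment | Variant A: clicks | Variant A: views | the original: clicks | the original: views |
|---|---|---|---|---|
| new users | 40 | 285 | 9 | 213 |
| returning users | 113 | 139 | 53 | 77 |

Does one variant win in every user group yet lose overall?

No

New users: Variant A 40/285 = 14.0%, the original 9/213 = 4.2% → Variant A
Returning users: Variant A 113/139 = 81.3%, the original 53/77 = 68.8% → Variant A
Overall: Variant A 153/424 = 36.1%, the original 62/290 = 21.4% → Variant A
Variant A wins overall and in every user group — no reversal.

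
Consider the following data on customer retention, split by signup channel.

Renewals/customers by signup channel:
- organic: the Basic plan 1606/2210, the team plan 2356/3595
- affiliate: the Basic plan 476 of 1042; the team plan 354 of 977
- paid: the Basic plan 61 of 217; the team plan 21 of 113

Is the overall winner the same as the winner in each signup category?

Organic: the Basic plan 1606/2210 = 72.7%, the team plan 2356/3595 = 65.5% → the Basic plan
Affiliate: the Basic plan 476/1042 = 45.7%, the team plan 354/977 = 36.2% → the Basic plan
Paid: the Basic plan 61/217 = 28.1%, the team plan 21/113 = 18.6% → the Basic plan
Overall: the Basic plan 2143/3469 = 61.8%, the team plan 2731/4685 = 58.3% → the Basic plan
The Basic plan wins overall and in every signup group — no reversal.

Yes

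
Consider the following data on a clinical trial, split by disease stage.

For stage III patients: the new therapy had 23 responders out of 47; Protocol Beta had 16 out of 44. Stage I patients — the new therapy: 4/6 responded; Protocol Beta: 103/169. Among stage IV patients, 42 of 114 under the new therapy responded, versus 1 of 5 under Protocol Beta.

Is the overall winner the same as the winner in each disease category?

No

Stage III: the new therapy 23/47 = 48.9%, Protocol Beta 16/44 = 36.4% → the new therapy
Stage I: the new therapy 4/6 = 66.7%, Protocol Beta 103/169 = 60.9% → the new therapy
Stage IV: the new therapy 42/114 = 36.8%, Protocol Beta 1/5 = 20.0% → the new therapy
Overall: the new therapy 69/167 = 41.3%, Protocol Beta 120/218 = 55.0% → Protocol Beta
The new therapy wins each disease group but Protocol Beta wins overall — the comparison reverses. The new therapy's patients skew toward stage IV, which has a lower base rate.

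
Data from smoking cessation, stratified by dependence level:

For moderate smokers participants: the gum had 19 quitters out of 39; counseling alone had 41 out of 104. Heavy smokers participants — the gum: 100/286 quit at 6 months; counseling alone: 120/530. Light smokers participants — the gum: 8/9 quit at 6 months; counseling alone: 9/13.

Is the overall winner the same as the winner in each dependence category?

Yes

Moderate smokers: the gum 19/39 = 48.7%, counseling alone 41/104 = 39.4% → the gum
Heavy smokers: the gum 100/286 = 35.0%, counseling alone 120/530 = 22.6% → the gum
Light smokers: the gum 8/9 = 88.9%, counseling alone 9/13 = 69.2% → the gum
Overall: the gum 127/334 = 38.0%, counseling alone 170/647 = 26.3% → the gum
The gum wins overall and in every dependence group — no reversal.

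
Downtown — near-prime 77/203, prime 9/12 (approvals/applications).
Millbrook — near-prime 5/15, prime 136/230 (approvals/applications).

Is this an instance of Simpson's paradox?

Near-prime: Downtown 77/203 = 37.9%, Millbrook 5/15 = 33.3% → Downtown
Prime: Downtown 9/12 = 75.0%, Millbrook 136/230 = 59.1% → Downtown
Overall: Downtown 86/215 = 40.0%, Millbrook 141/245 = 57.6% → Millbrook
Downtown wins each credit group but Millbrook wins overall — the comparison reverses. Downtown's applications skew toward near-prime, which has a lower base rate.

Yes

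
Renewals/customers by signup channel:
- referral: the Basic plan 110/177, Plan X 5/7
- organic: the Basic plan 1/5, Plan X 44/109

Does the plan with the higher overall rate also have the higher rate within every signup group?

Referral: the Basic plan 110/177 = 62.1%, Plan X 5/7 = 71.4% → Plan X
Organic: the Basic plan 1/5 = 20.0%, Plan X 44/109 = 40.4% → Plan X
Overall: the Basic plan 111/182 = 61.0%, Plan X 49/116 = 42.2% → the Basic plan
Plan X wins each signup group but the Basic plan wins overall — the comparison reverses. Plan X's customers skew toward organic, which has a lower base rate.

No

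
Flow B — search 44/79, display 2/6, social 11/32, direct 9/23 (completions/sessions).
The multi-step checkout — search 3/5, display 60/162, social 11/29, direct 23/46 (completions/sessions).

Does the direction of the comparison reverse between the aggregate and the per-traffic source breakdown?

Search: Flow B 44/79 = 55.7%, the multi-step checkout 3/5 = 60.0% → the multi-step checkout
Display: Flow B 2/6 = 33.3%, the multi-step checkout 60/162 = 37.0% → the multi-step checkout
Social: Flow B 11/32 = 34.4%, the multi-step checkout 11/29 = 37.9% → the multi-step checkout
Direct: Flow B 9/23 = 39.1%, the multi-step checkout 23/46 = 50.0% → the multi-step checkout
Overall: Flow B 66/140 = 47.1%, the multi-step checkout 97/242 = 40.1% → Flow B
The multi-step checkout wins each traffic group but Flow B wins overall — the comparison reverses. The multi-step checkout's sessions skew toward display, which has a lower base rate.

Yes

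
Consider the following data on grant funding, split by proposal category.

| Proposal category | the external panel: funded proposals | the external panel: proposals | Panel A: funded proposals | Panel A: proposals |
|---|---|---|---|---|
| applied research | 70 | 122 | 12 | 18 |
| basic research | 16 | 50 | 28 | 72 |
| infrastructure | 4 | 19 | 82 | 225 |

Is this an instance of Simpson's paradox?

Yes

Applied research: the external panel 70/122 = 57.4%, Panel A 12/18 = 66.7% → Panel A
Basic research: the external panel 16/50 = 32.0%, Panel A 28/72 = 38.9% → Panel A
Infrastructure: the external panel 4/19 = 21.1%, Panel A 82/225 = 36.4% → Panel A
Overall: the external panel 90/191 = 47.1%, Panel A 122/315 = 38.7% → the external panel
Panel A wins each proposal group but the external panel wins overall — the comparison reverses. Panel A's proposals skew toward infrastructure, which has a lower base rate.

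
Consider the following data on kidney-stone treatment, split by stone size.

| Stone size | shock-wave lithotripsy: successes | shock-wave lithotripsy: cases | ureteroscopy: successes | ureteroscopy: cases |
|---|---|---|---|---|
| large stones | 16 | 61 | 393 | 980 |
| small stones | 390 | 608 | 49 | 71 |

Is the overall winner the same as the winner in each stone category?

Large stones: shock-wave lithotripsy 16/61 = 26.2%, ureteroscopy 393/980 = 40.1% → ureteroscopy
Small stones: shock-wave lithotripsy 390/608 = 64.1%, ureteroscopy 49/71 = 69.0% → ureteroscopy
Overall: shock-wave lithotripsy 406/669 = 60.7%, ureteroscopy 442/1051 = 42.1% → shock-wave lithotripsy
Ureteroscopy wins each stone group but shock-wave lithotripsy wins overall — the comparison reverses. Ureteroscopy's cases skew toward large stones, which has a lower base rate.

No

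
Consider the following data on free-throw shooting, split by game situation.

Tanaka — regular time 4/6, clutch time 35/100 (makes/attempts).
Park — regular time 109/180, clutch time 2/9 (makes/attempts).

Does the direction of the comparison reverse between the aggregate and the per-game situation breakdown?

Yes

Regular time: Tanaka 4/6 = 66.7%, Park 109/180 = 60.6% → Tanaka
Clutch time: Tanaka 35/100 = 35.0%, Park 2/9 = 22.2% → Tanaka
Overall: Tanaka 39/106 = 36.8%, Park 111/189 = 58.7% → Park
Tanaka wins each game group but Park wins overall — the comparison reverses. Tanaka's attempts skew toward clutch time, which has a lower base rate.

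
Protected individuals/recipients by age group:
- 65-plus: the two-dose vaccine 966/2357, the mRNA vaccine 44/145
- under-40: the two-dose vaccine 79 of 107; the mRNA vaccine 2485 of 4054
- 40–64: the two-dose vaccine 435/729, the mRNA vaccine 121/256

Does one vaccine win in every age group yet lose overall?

65-plus: the two-dose vaccine 966/2357 = 41.0%, the mRNA vaccine 44/145 = 30.3% → the two-dose vaccine
Under-40: the two-dose vaccine 79/107 = 73.8%, the mRNA vaccine 2485/4054 = 61.3% → the two-dose vaccine
40–64: the two-dose vaccine 435/729 = 59.7%, the mRNA vaccine 121/256 = 47.3% → the two-dose vaccine
Overall: the two-dose vaccine 1480/3193 = 46.4%, the mRNA vaccine 2650/4455 = 59.5% → the mRNA vaccine
The two-dose vaccine wins each age group but the mRNA vaccine wins overall — the comparison reverses. The two-dose vaccine's recipients skew toward 65-plus, which has a lower base rate.

Yes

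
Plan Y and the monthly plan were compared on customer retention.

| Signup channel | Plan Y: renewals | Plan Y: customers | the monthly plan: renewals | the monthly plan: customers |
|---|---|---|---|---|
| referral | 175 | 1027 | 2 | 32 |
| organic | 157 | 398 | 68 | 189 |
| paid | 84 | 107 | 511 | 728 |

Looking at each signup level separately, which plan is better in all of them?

Plan Y

Referral: Plan Y 175/1027 = 17.0%, the monthly plan 2/32 = 6.2% → Plan Y
Organic: Plan Y 157/398 = 39.4%, the monthly plan 68/189 = 36.0% → Plan Y
Paid: Plan Y 84/107 = 78.5%, the monthly plan 511/728 = 70.2% → Plan Y
Plan Y has the higher rate in all 3 groups.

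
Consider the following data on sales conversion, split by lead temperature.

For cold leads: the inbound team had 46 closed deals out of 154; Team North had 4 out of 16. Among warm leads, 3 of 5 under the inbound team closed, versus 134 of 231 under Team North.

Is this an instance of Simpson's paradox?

Cold: the inbound team 46/154 = 29.9%, Team North 4/16 = 25.0% → the inbound team
Warm: the inbound team 3/5 = 60.0%, Team North 134/231 = 58.0% → the inbound team
Overall: the inbound team 49/159 = 30.8%, Team North 138/247 = 55.9% → Team North
The inbound team wins each lead group but Team North wins overall — the comparison reverses. The inbound team's leads skew toward cold, which has a lower base rate.

Yes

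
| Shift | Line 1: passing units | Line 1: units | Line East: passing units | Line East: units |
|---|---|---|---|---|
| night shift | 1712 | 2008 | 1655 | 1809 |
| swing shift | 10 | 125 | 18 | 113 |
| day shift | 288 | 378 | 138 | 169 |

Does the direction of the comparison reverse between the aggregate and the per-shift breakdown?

Night shift: Line 1 1712/2008 = 85.3%, Line East 1655/1809 = 91.5% → Line East
Swing shift: Line 1 10/125 = 8.0%, Line East 18/113 = 15.9% → Line East
Day shift: Line 1 288/378 = 76.2%, Line East 138/169 = 81.7% → Line East
Overall: Line 1 2010/2511 = 80.0%, Line East 1811/2091 = 86.6% → Line East
Line East wins overall and in every shift group — no reversal.

No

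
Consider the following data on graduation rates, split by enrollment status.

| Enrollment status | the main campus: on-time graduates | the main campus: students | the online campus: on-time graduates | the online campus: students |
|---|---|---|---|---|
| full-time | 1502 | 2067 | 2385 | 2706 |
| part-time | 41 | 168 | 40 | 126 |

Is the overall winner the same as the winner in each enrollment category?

Yes

Full-time: the main campus 1502/2067 = 72.7%, the online campus 2385/2706 = 88.1% → the online campus
Part-time: the main campus 41/168 = 24.4%, the online campus 40/126 = 31.7% → the online campus
Overall: the main campus 1543/2235 = 69.0%, the online campus 2425/2832 = 85.6% → the online campus
The online campus wins overall and in every enrollment group — no reversal.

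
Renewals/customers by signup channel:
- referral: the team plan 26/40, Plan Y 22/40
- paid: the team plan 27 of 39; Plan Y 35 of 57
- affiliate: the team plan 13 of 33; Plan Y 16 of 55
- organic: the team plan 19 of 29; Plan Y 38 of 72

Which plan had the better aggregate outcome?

Referral: the team plan 26/40 = 65.0%, Plan Y 22/40 = 55.0% → the team plan
Paid: the team plan 27/39 = 69.2%, Plan Y 35/57 = 61.4% → the team plan
Affiliate: the team plan 13/33 = 39.4%, Plan Y 16/55 = 29.1% → the team plan
Organic: the team plan 19/29 = 65.5%, Plan Y 38/72 = 52.8% → the team plan
Overall: the team plan 85/141 = 60.3%, Plan Y 111/224 = 49.6% → the team plan

the team plan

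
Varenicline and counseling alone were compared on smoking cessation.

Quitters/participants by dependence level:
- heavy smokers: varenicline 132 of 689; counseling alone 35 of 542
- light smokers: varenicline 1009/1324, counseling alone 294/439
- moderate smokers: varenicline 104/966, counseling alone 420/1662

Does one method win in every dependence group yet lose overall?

No

Heavy smokers: varenicline 132/689 = 19.2%, counseling alone 35/542 = 6.5% → varenicline
Light smokers: varenicline 1009/1324 = 76.2%, counseling alone 294/439 = 67.0% → varenicline
Moderate smokers: varenicline 104/966 = 10.8%, counseling alone 420/1662 = 25.3% → counseling alone
Overall: varenicline 1245/2979 = 41.8%, counseling alone 749/2643 = 28.3% → varenicline
Neither sweeps: varenicline wins 2 of 3 groups, counseling alone wins 1. Varenicline wins overall but not every group — no Simpson reversal.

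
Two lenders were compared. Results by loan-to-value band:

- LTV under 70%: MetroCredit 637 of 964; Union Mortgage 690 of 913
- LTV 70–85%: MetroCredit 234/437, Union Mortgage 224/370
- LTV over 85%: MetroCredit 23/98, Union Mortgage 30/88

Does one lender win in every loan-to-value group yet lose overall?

No

LTV under 70%: MetroCredit 637/964 = 66.1%, Union Mortgage 690/913 = 75.6% → Union Mortgage
LTV 70–85%: MetroCredit 234/437 = 53.5%, Union Mortgage 224/370 = 60.5% → Union Mortgage
LTV over 85%: MetroCredit 23/98 = 23.5%, Union Mortgage 30/88 = 34.1% → Union Mortgage
Overall: MetroCredit 894/1499 = 59.6%, Union Mortgage 944/1371 = 68.9% → Union Mortgage
Union Mortgage wins overall and in every loan-to-value group — no reversal.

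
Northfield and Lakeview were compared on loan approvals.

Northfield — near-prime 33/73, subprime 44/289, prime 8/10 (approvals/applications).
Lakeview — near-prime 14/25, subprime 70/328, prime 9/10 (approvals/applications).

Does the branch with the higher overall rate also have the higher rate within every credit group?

Near-prime: Northfield 33/73 = 45.2%, Lakeview 14/25 = 56.0% → Lakeview
Subprime: Northfield 44/289 = 15.2%, Lakeview 70/328 = 21.3% → Lakeview
Prime: Northfield 8/10 = 80.0%, Lakeview 9/10 = 90.0% → Lakeview
Overall: Northfield 85/372 = 22.8%, Lakeview 93/363 = 25.6% → Lakeview
Lakeview wins overall and in every credit group — no reversal.

Yes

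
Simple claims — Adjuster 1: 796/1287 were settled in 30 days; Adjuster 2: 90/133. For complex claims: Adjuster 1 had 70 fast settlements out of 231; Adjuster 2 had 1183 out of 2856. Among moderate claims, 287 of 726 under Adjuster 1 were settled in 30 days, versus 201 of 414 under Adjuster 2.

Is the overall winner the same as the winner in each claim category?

No

Simple: Adjuster 1 796/1287 = 61.8%, Adjuster 2 90/133 = 67.7% → Adjuster 2
Complex: Adjuster 1 70/231 = 30.3%, Adjuster 2 1183/2856 = 41.4% → Adjuster 2
Moderate: Adjuster 1 287/726 = 39.5%, Adjuster 2 201/414 = 48.6% → Adjuster 2
Overall: Adjuster 1 1153/2244 = 51.4%, Adjuster 2 1474/3403 = 43.3% → Adjuster 1
Adjuster 2 wins each claim group but Adjuster 1 wins overall — the comparison reverses. Adjuster 2's claims skew toward complex, which has a lower base rate.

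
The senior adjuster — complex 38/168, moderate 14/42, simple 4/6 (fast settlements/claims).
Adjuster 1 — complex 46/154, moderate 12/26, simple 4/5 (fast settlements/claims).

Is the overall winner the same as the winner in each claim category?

Complex: the senior adjuster 38/168 = 22.6%, Adjuster 1 46/154 = 29.9% → Adjuster 1
Moderate: the senior adjuster 14/42 = 33.3%, Adjuster 1 12/26 = 46.2% → Adjuster 1
Simple: the senior adjuster 4/6 = 66.7%, Adjuster 1 4/5 = 80.0% → Adjuster 1
Overall: the senior adjuster 56/216 = 25.9%, Adjuster 1 62/185 = 33.5% → Adjuster 1
Adjuster 1 wins overall and in every claim group — no reversal.

Yes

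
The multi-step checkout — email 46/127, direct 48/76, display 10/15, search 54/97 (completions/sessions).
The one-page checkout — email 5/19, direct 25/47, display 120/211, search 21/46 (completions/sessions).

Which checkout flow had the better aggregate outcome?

the one-page checkout

Email: the multi-step checkout 46/127 = 36.2%, the one-page checkout 5/19 = 26.3% → the multi-step checkout
Direct: the multi-step checkout 48/76 = 63.2%, the one-page checkout 25/47 = 53.2% → the multi-step checkout
Display: the multi-step checkout 10/15 = 66.7%, the one-page checkout 120/211 = 56.9% → the multi-step checkout
Search: the multi-step checkout 54/97 = 55.7%, the one-page checkout 21/46 = 45.7% → the multi-step checkout
Overall: the multi-step checkout 158/315 = 50.2%, the one-page checkout 171/323 = 52.9% → the one-page checkout
(The multi-step checkout wins every traffic group but the one-page checkout wins overall — the multi-step checkout's sessions skew toward the low-rate email group.)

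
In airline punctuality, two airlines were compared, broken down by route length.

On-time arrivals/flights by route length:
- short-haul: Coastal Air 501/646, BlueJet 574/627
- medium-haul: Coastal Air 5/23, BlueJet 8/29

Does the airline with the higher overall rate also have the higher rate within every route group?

Short-haul: Coastal Air 501/646 = 77.6%, BlueJet 574/627 = 91.5% → BlueJet
Medium-haul: Coastal Air 5/23 = 21.7%, BlueJet 8/29 = 27.6% → BlueJet
Overall: Coastal Air 506/669 = 75.6%, BlueJet 582/656 = 88.7% → BlueJet
BlueJet wins overall and in every route group — no reversal.

Yes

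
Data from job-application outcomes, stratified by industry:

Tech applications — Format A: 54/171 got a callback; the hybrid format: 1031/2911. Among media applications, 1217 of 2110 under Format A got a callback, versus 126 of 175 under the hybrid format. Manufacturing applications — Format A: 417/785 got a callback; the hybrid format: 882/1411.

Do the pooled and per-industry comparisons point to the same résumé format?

Tech: Format A 54/171 = 31.6%, the hybrid format 1031/2911 = 35.4% → the hybrid format
Media: Format A 1217/2110 = 57.7%, the hybrid format 126/175 = 72.0% → the hybrid format
Manufacturing: Format A 417/785 = 53.1%, the hybrid format 882/1411 = 62.5% → the hybrid format
Overall: Format A 1688/3066 = 55.1%, the hybrid format 2039/4497 = 45.3% → Format A
The hybrid format wins each industry group but Format A wins overall — the comparison reverses. The hybrid format's applications skew toward tech, which has a lower base rate.

No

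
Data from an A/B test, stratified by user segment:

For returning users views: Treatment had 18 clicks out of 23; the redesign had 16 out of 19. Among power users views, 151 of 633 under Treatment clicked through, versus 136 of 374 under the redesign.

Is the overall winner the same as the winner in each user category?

Yes

Returning users: Treatment 18/23 = 78.3%, the redesign 16/19 = 84.2% → the redesign
Power users: Treatment 151/633 = 23.9%, the redesign 136/374 = 36.4% → the redesign
Overall: Treatment 169/656 = 25.8%, the redesign 152/393 = 38.7% → the redesign
The redesign wins overall and in every user group — no reversal.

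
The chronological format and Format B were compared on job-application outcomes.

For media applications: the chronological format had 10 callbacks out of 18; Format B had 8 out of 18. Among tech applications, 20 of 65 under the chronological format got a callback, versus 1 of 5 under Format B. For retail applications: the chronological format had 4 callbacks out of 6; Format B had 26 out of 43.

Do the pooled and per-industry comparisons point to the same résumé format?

No

Media: the chronological format 10/18 = 55.6%, Format B 8/18 = 44.4% → the chronological format
Tech: the chronological format 20/65 = 30.8%, Format B 1/5 = 20.0% → the chronological format
Retail: the chronological format 4/6 = 66.7%, Format B 26/43 = 60.5% → the chronological format
Overall: the chronological format 34/89 = 38.2%, Format B 35/66 = 53.0% → Format B
The chronological format wins each industry group but Format B wins overall — the comparison reverses. The chronological format's applications skew toward tech, which has a lower base rate.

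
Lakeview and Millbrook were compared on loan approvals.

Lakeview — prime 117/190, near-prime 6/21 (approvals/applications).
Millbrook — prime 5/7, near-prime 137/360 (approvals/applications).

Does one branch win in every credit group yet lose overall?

Prime: Lakeview 117/190 = 61.6%, Millbrook 5/7 = 71.4% → Millbrook
Near-prime: Lakeview 6/21 = 28.6%, Millbrook 137/360 = 38.1% → Millbrook
Overall: Lakeview 123/211 = 58.3%, Millbrook 142/367 = 38.7% → Lakeview
Millbrook wins each credit group but Lakeview wins overall — the comparison reverses. Millbrook's applications skew toward near-prime, which has a lower base rate.

Yes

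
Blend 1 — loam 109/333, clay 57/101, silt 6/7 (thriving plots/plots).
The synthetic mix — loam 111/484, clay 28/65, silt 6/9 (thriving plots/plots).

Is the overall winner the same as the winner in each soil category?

Yes

Loam: Blend 1 109/333 = 32.7%, the synthetic mix 111/484 = 22.9% → Blend 1
Clay: Blend 1 57/101 = 56.4%, the synthetic mix 28/65 = 43.1% → Blend 1
Silt: Blend 1 6/7 = 85.7%, the synthetic mix 6/9 = 66.7% → Blend 1
Overall: Blend 1 172/441 = 39.0%, the synthetic mix 145/558 = 26.0% → Blend 1
Blend 1 wins overall and in every soil group — no reversal.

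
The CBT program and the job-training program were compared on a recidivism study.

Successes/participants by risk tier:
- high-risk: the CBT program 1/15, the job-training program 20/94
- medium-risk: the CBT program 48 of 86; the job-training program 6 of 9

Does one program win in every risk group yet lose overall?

High-risk: the CBT program 1/15 = 6.7%, the job-training program 20/94 = 21.3% → the job-training program
Medium-risk: the CBT program 48/86 = 55.8%, the job-training program 6/9 = 66.7% → the job-training program
Overall: the CBT program 49/101 = 48.5%, the job-training program 26/103 = 25.2% → the CBT program
The job-training program wins each risk group but the CBT program wins overall — the comparison reverses. The job-training program's participants skew toward high-risk, which has a lower base rate.

Yes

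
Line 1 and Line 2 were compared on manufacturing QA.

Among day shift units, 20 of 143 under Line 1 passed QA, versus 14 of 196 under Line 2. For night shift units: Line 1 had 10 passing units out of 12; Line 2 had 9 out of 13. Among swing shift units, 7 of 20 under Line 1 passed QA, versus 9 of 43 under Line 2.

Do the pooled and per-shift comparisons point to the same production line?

Day shift: Line 1 20/143 = 14.0%, Line 2 14/196 = 7.1% → Line 1
Night shift: Line 1 10/12 = 83.3%, Line 2 9/13 = 69.2% → Line 1
Swing shift: Line 1 7/20 = 35.0%, Line 2 9/43 = 20.9% → Line 1
Overall: Line 1 37/175 = 21.1%, Line 2 32/252 = 12.7% → Line 1
Line 1 wins overall and in every shift group — no reversal.

Yes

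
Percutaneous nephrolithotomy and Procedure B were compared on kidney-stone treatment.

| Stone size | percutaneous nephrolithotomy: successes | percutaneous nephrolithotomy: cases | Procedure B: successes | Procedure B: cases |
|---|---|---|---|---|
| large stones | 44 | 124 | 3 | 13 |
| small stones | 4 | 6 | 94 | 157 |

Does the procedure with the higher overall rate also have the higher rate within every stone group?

Large stones: percutaneous nephrolithotomy 44/124 = 35.5%, Procedure B 3/13 = 23.1% → percutaneous nephrolithotomy
Small stones: percutaneous nephrolithotomy 4/6 = 66.7%, Procedure B 94/157 = 59.9% → percutaneous nephrolithotomy
Overall: percutaneous nephrolithotomy 48/130 = 36.9%, Procedure B 97/170 = 57.1% → Procedure B
Percutaneous nephrolithotomy wins each stone group but Procedure B wins overall — the comparison reverses. Percutaneous nephrolithotomy's cases skew toward large stones, which has a lower base rate.

No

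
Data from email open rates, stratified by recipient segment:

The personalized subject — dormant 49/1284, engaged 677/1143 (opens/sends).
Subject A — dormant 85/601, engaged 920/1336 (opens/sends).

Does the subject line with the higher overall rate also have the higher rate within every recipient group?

Yes

Dormant: the personalized subject 49/1284 = 3.8%, Subject A 85/601 = 14.1% → Subject A
Engaged: the personalized subject 677/1143 = 59.2%, Subject A 920/1336 = 68.9% → Subject A
Overall: the personalized subject 726/2427 = 29.9%, Subject A 1005/1937 = 51.9% → Subject A
Subject A wins overall and in every recipient group — no reversal.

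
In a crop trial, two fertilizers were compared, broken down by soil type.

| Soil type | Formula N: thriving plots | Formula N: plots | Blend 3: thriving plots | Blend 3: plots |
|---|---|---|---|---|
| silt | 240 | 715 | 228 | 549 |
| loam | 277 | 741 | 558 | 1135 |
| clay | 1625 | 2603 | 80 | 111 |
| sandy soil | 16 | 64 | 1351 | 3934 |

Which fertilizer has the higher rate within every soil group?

Silt: Formula N 240/715 = 33.6%, Blend 3 228/549 = 41.5% → Blend 3
Loam: Formula N 277/741 = 37.4%, Blend 3 558/1135 = 49.2% → Blend 3
Clay: Formula N 1625/2603 = 62.4%, Blend 3 80/111 = 72.1% → Blend 3
Sandy soil: Formula N 16/64 = 25.0%, Blend 3 1351/3934 = 34.3% → Blend 3
Blend 3 has the higher rate in all 4 groups.

Blend 3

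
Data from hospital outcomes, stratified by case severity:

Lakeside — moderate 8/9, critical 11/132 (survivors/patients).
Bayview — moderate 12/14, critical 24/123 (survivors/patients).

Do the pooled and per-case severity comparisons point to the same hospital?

Moderate: Lakeside 8/9 = 88.9%, Bayview 12/14 = 85.7% → Lakeside
Critical: Lakeside 11/132 = 8.3%, Bayview 24/123 = 19.5% → Bayview
Overall: Lakeside 19/141 = 13.5%, Bayview 36/137 = 26.3% → Bayview
Neither sweeps: Lakeside wins 1 of 2 groups, Bayview wins 1. Bayview wins overall but not every group — no Simpson reversal.

No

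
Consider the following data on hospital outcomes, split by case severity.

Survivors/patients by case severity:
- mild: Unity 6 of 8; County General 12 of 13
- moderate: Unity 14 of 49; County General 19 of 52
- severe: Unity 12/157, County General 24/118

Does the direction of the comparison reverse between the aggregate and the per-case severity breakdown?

No

Mild: Unity 6/8 = 75.0%, County General 12/13 = 92.3% → County General
Moderate: Unity 14/49 = 28.6%, County General 19/52 = 36.5% → County General
Severe: Unity 12/157 = 7.6%, County General 24/118 = 20.3% → County General
Overall: Unity 32/214 = 15.0%, County General 55/183 = 30.1% → County General
County General wins overall and in every case group — no reversal.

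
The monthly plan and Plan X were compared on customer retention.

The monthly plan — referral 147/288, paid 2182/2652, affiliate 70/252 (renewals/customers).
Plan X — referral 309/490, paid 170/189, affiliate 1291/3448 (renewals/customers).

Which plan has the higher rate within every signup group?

Referral: the monthly plan 147/288 = 51.0%, Plan X 309/490 = 63.1% → Plan X
Paid: the monthly plan 2182/2652 = 82.3%, Plan X 170/189 = 89.9% → Plan X
Affiliate: the monthly plan 70/252 = 27.8%, Plan X 1291/3448 = 37.4% → Plan X
Plan X has the higher rate in all 3 groups.

Plan X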